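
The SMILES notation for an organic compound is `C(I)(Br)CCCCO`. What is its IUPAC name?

5-bromo-5-iodopentan-1-ol

The longest carbon chain that includes the –OH group has 5 carbons, so the parent hydride is pentane.
The principal characteristic group is an alcohol (–OH), named with the suffix -ol.
The numbering direction is chosen so that numbering from this end puts the hydroxyl group at C-1 rather than C-5.
This places the hydroxyl at C-1; a bromo group at C-5; an iodo group at C-5.
Substituent prefixes are cited in alphabetical order (multiplying prefixes like di-/tri- are ignored for ordering).
Putting it together: 5-bromo-5-iodopentan-1-ol.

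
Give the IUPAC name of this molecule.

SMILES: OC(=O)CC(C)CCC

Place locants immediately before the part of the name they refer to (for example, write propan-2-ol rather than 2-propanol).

3-methylhexanoic acid

The longest chain bearing the –COOH group is 6 carbons long (hexane).
The principal characteristic group is a carboxylic acid (terminal –COOH), named with the suffix -oic acid.
The numbering direction is chosen so that the carboxylic acid carbon is C-1 by definition.
That gives a methyl group at C-3.
Assembling the pieces gives 3-methylhexanoic acid.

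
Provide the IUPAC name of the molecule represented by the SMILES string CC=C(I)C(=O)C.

The longest chain bearing the carbonyl and the multiple bond is 5 carbons long (pentane).
The principal characteristic group is a ketone (C=O on an internal carbon), named with the suffix -one.
There is one C=C double bond, indicated by the ending -ene.
The numbering direction is chosen so that numbering from this end puts the carbonyl group at C-2 rather than C-4.
That gives the carbonyl at C-2; the double bond between C-3 and C-4; an iodo group at C-3.
Putting it together: 3-iodopent-3-en-2-one.

3-iodopent-3-en-2-one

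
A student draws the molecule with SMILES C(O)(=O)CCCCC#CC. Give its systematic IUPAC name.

oct-6-ynoic acid

The longest chain bearing the –COOH group and the multiple bond is 8 carbons long (octane).
A carboxylic acid (terminal –COOH) is the principal characteristic group, giving the suffix -oic acid.
There is one C≡C triple bond, indicated by the ending -yne.
Choose the numbering such that the carboxylic acid carbon is C-1 by definition.
This places the triple bond between C-6 and C-7.
The name is oct-6-ynoic acid.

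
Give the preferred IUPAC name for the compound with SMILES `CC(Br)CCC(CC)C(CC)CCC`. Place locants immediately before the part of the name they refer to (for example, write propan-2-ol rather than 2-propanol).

2-bromo-5,6-diethylnonane

The longest carbon chain is 9 atoms: the parent is nonane.
The numbering direction is chosen so that the substituent locant set {2,5,6} is lower than {4,5,8} at the first point of difference.
With this numbering: a bromo group at C-2; ethyl groups at C-5 and C-6.
Prefixes are listed alphabetically: bromo, ethyl.
Putting it together: 2-bromo-5,6-diethylnonane.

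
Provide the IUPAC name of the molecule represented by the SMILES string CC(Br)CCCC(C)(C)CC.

2-bromo-6,6-dimethyloctane

The longest continuous carbon chain has 8 atoms, so the parent hydride is octane.
Choose the numbering such that the substituent locant set {2,6,6} is lower than {3,3,7} at the first point of difference.
That gives a bromo group at C-2; two methyl groups at C-6.
Prefixes are listed alphabetically: bromo, methyl.
The name is 2-bromo-6,6-dimethyloctane.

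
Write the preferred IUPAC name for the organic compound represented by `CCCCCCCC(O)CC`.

decan-3-ol

Counting along the main chain through the –OH group gives 10 carbons: the parent is decane.
The highest-priority functional group is an alcohol (–OH), so the name ends in -ol.
Number the chain so that numbering from this end puts the hydroxyl group at C-3 rather than C-8.
This places the hydroxyl at C-3.
Putting it together: decan-3-ol.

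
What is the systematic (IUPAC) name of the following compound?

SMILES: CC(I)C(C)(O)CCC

The longest carbon chain that includes the –OH group has 6 carbons, so the parent hydride is hexane.
The highest-priority functional group is an alcohol (–OH), so the name ends in -ol.
The numbering direction is chosen so that numbering from this end puts the hydroxyl group at C-3 rather than C-4.
This places the hydroxyl at C-3; an iodo group at C-2; a methyl group at C-3.
The substituents are ordered alphabetically, ignoring any di-/tri- multipliers.
Putting it together: 2-iodo-3-methylhexan-3-ol.

2-iodo-3-methylhexan-3-ol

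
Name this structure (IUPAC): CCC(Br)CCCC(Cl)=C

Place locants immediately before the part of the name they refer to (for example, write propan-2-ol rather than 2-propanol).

6-bromo-2-chlorooct-1-ene

The longest chain bearing the multiple bond is 8 carbons long (octane).
A C=C double bond in the chain gives the infix -ene-.
Choose the numbering such that numbering from this end puts the double bond at C-1 rather than C-7.
That gives the double bond between C-1 and C-2; a bromo group at C-6; a chloro group at C-2.
Prefixes are listed alphabetically: bromo, chloro.
Putting it together: 6-bromo-2-chlorooct-1-ene.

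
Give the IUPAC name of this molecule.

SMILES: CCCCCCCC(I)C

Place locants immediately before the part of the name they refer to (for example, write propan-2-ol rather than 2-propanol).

2-iodononane

The parent chain contains 9 carbons (nonane).
The numbering direction is chosen so that the substituent locant set {2} is lower than {8} at the first point of difference.
With this numbering: an iodo group at C-2.
Putting it together: 2-iodononane.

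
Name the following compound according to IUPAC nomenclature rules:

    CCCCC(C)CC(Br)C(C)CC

The longest continuous carbon chain has 10 atoms, so the parent hydride is decane.
Number the chain so that the substituent locant set {3,4,6} is lower than {5,7,8} at the first point of difference.
That gives a bromo group at C-4; methyl groups at C-3 and C-6.
Substituent prefixes are cited in alphabetical order (multiplying prefixes like di-/tri- are ignored for ordering).
Putting it together: 4-bromo-3,6-dimethyldecane.

4-bromo-3,6-dimethyldecane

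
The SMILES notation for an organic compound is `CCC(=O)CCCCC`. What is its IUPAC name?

The longest chain bearing the carbonyl is 8 carbons long (octane).
A ketone (C=O on an internal carbon) is the principal characteristic group, giving the suffix -one.
Choose the numbering such that numbering from this end puts the carbonyl group at C-3 rather than C-6.
This places the carbonyl at C-3.
Putting it together: octan-3-one.

octan-3-one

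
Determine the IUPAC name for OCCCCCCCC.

octan-1-ol

The longest chain bearing the –OH group is 8 carbons long (octane).
The principal characteristic group is an alcohol (–OH), named with the suffix -ol.
The numbering direction is chosen so that numbering from this end puts the hydroxyl group at C-1 rather than C-8.
With this numbering: the hydroxyl at C-1.
Putting it together: octan-1-ol.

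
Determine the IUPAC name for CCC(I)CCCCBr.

1-bromo-5-iodoheptane

The longest continuous carbon chain has 7 atoms, so the parent hydride is heptane.
The numbering direction is chosen so that the substituent locant set {1,5} is lower than {3,7} at the first point of difference.
That gives a bromo group at C-1; an iodo group at C-5.
Substituent prefixes are cited in alphabetical order (multiplying prefixes like di-/tri- are ignored for ordering).
Assembling the pieces gives 1-bromo-5-iodoheptane.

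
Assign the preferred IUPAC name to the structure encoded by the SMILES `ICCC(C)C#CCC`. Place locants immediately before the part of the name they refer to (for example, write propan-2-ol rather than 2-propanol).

7-iodo-5-methylhept-3-yne

Counting along the main chain through the multiple bond gives 7 carbons: the parent is heptane.
There is one C≡C triple bond, indicated by the ending -yne.
Number the chain so that numbering from this end puts the triple bond at C-3 rather than C-4.
This places the triple bond between C-3 and C-4; an iodo group at C-7; a methyl group at C-5.
Substituent prefixes are cited in alphabetical order (multiplying prefixes like di-/tri- are ignored for ordering).
Assembling the pieces gives 7-iodo-5-methylhept-3-yne.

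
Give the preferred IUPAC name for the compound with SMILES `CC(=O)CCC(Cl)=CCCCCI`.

5-chloro-10-iododec-5-en-2-one

The longest chain bearing the carbonyl and the multiple bond is 10 carbons long (decane).
A ketone (C=O on an internal carbon) is the principal characteristic group, giving the suffix -one.
A C=C double bond in the chain gives the infix -ene-.
Number the chain so that numbering from this end puts the carbonyl group at C-2 rather than C-9.
With this numbering: the carbonyl at C-2; the double bond between C-5 and C-6; a chloro group at C-5; an iodo group at C-10.
Substituent prefixes are cited in alphabetical order (multiplying prefixes like di-/tri- are ignored for ordering).
Assembling the pieces gives 5-chloro-10-iododec-5-en-2-one.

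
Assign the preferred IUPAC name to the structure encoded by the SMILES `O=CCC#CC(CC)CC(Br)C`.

The longest chain bearing the –CHO group and the multiple bond is 8 carbons long (octane).
An aldehyde (terminal –CHO) is the principal characteristic group, giving the suffix -al.
A C≡C triple bond in the chain gives the infix -yne-.
Choose the numbering such that the aldehyde carbon is C-1 by definition.
This places the triple bond between C-3 and C-4; a bromo group at C-7; an ethyl group at C-5.
Prefixes are listed alphabetically: bromo, ethyl.
The name is 7-bromo-5-ethyloct-3-ynal.

7-bromo-5-ethyloct-3-ynal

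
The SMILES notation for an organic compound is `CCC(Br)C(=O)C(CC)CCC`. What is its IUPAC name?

The longest chain bearing the carbonyl is 8 carbons long (octane).
The highest-priority functional group is a ketone (C=O on an internal carbon), so the name ends in -one.
Choose the numbering such that numbering from this end puts the carbonyl group at C-4 rather than C-5.
That gives the carbonyl at C-4; a bromo group at C-3; an ethyl group at C-5.
Prefixes are listed alphabetically: bromo, ethyl.
The name is 3-bromo-5-ethyloctan-4-one.

3-bromo-5-ethyloctan-4-one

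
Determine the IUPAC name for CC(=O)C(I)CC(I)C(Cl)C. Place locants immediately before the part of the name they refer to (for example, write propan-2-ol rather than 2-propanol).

6-chloro-3,5-diiodoheptan-2-one

The longest carbon chain that includes the carbonyl has 7 carbons, so the parent hydride is heptane.
The principal characteristic group is a ketone (C=O on an internal carbon), named with the suffix -one.
Number the chain so that numbering from this end puts the carbonyl group at C-2 rather than C-6.
With this numbering: the carbonyl at C-2; a chloro group at C-6; iodo groups at C-3 and C-5.
Substituent prefixes are cited in alphabetical order (multiplying prefixes like di-/tri- are ignored for ordering).
Assembling the pieces gives 6-chloro-3,5-diiodoheptan-2-one.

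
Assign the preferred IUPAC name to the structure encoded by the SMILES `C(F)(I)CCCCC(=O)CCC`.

Counting along the main chain through the carbonyl gives 9 carbons: the parent is nonane.
The highest-priority functional group is a ketone (C=O on an internal carbon), so the name ends in -one.
The numbering direction is chosen so that numbering from this end puts the carbonyl group at C-4 rather than C-6.
This places the carbonyl at C-4; a fluoro group at C-9; an iodo group at C-9.
Substituent prefixes are cited in alphabetical order (multiplying prefixes like di-/tri- are ignored for ordering).
Putting it together: 9-fluoro-9-iodononan-4-one.

9-fluoro-9-iodononan-4-one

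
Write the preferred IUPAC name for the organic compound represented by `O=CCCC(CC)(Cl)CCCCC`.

4-chloro-4-ethylnonanal

The longest carbon chain that includes the –CHO group has 9 carbons, so the parent hydride is nonane.
An aldehyde (terminal –CHO) is the principal characteristic group, giving the suffix -al.
The numbering direction is chosen so that the aldehyde carbon is C-1 by definition.
This places a chloro group at C-4; an ethyl group at C-4.
Prefixes are listed alphabetically: chloro, ethyl.
The name is 4-chloro-4-ethylnonanal.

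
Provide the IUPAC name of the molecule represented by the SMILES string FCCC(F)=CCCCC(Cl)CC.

Counting along the main chain through the multiple bond gives 10 carbons: the parent is decane.
A C=C double bond in the chain gives the infix -ene-.
The numbering direction is chosen so that numbering from this end puts the double bond at C-3 rather than C-7.
That gives the double bond between C-3 and C-4; a chloro group at C-8; fluoro groups at C-1 and C-3.
Substituent prefixes are cited in alphabetical order (multiplying prefixes like di-/tri- are ignored for ordering).
Putting it together: 8-chloro-1,3-difluorodec-3-ene.

8-chloro-1,3-difluorodec-3-ene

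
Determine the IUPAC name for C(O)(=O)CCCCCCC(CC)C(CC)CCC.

8,9-diethyldodecanoic acid

The longest chain bearing the –COOH group is 12 carbons long (dodecane).
The principal characteristic group is a carboxylic acid (terminal –COOH), named with the suffix -oic acid.
The numbering direction is chosen so that the carboxylic acid carbon is C-1 by definition.
With this numbering: ethyl groups at C-8 and C-9.
Assembling the pieces gives 8,9-diethyldodecanoic acid.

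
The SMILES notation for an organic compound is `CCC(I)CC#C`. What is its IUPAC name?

4-iodohex-1-yne

The longest chain bearing the multiple bond is 6 carbons long (hexane).
A C≡C triple bond in the chain gives the infix -yne-.
Choose the numbering such that numbering from this end puts the triple bond at C-1 rather than C-5.
This places the triple bond between C-1 and C-2; an iodo group at C-4.
Assembling the pieces gives 4-iodohex-1-yne.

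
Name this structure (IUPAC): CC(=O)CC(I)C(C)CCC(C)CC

4-iodo-5,8-dimethyldecan-2-one

The longest carbon chain that includes the carbonyl has 10 carbons, so the parent hydride is decane.
A ketone (C=O on an internal carbon) is the principal characteristic group, giving the suffix -one.
Number the chain so that numbering from this end puts the carbonyl group at C-2 rather than C-9.
With this numbering: the carbonyl at C-2; an iodo group at C-4; methyl groups at C-5 and C-8.
The substituents are ordered alphabetically, ignoring any di-/tri- multipliers.
Assembling the pieces gives 4-iodo-5,8-dimethyldecan-2-one.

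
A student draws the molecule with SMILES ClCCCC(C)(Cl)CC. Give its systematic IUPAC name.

The parent chain contains 6 carbons (hexane).
The numbering direction is chosen so that the substituent locant set {1,4,4} is lower than {3,3,6} at the first point of difference.
With this numbering: chloro groups at C-1 and C-4; a methyl group at C-4.
Prefixes are listed alphabetically: chloro, methyl.
The name is 1,4-dichloro-4-methylhexane.

1,4-dichloro-4-methylhexane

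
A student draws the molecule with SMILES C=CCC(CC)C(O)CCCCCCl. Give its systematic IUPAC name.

10-chloro-4-ethyldec-1-en-5-ol

Counting along the main chain through the –OH group and the multiple bond gives 10 carbons: the parent is decane.
The principal characteristic group is an alcohol (–OH), named with the suffix -ol.
The chain contains a C=C double bond, so the unsaturation ending is -ene.
Choose the numbering such that numbering from this end puts the hydroxyl group at C-5 rather than C-6.
With this numbering: the hydroxyl at C-5; the double bond between C-1 and C-2; a chloro group at C-10; an ethyl group at C-4.
Prefixes are listed alphabetically: chloro, ethyl.
Assembling the pieces gives 10-chloro-4-ethyldec-1-en-5-ol.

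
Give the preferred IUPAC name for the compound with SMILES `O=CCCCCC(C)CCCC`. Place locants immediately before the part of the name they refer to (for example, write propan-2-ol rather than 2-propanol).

Counting along the main chain through the –CHO group gives 10 carbons: the parent is decane.
An aldehyde (terminal –CHO) is the principal characteristic group, giving the suffix -al.
Number the chain so that the aldehyde carbon is C-1 by definition.
That gives a methyl group at C-6.
The name is 6-methyldecanal.

6-methyldecanal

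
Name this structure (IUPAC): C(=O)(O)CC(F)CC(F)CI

3,5-difluoro-6-iodohexanoic acid

Counting along the main chain through the –COOH group gives 6 carbons: the parent is hexane.
The highest-priority functional group is a carboxylic acid (terminal –COOH), so the name ends in -oic acid.
Choose the numbering such that the carboxylic acid carbon is C-1 by definition.
That gives fluoro groups at C-3 and C-5; an iodo group at C-6.
The substituents are ordered alphabetically, ignoring any di-/tri- multipliers.
Assembling the pieces gives 3,5-difluoro-6-iodohexanoic acid.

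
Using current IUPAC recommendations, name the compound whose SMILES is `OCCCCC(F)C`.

5-fluorohexan-1-ol

The longest carbon chain that includes the –OH group has 6 carbons, so the parent hydride is hexane.
The highest-priority functional group is an alcohol (–OH), so the name ends in -ol.
The numbering direction is chosen so that numbering from this end puts the hydroxyl group at C-1 rather than C-6.
This places the hydroxyl at C-1; a fluoro group at C-5.
The name is 5-fluorohexan-1-ol.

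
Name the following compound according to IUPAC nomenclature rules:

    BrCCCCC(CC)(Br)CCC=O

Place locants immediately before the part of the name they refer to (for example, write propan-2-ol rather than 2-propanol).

The longest chain bearing the –CHO group is 8 carbons long (octane).
The highest-priority functional group is an aldehyde (terminal –CHO), so the name ends in -al.
Choose the numbering such that the aldehyde carbon is C-1 by definition.
That gives bromo groups at C-4 and C-8; an ethyl group at C-4.
Prefixes are listed alphabetically: bromo, ethyl.
Putting it together: 4,8-dibromo-4-ethyloctanal.

4,8-dibromo-4-ethyloctanal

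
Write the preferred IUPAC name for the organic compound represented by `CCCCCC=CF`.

The longest carbon chain that includes the multiple bond has 7 carbons, so the parent hydride is heptane.
A C=C double bond in the chain gives the infix -ene-.
Number the chain so that numbering from this end puts the double bond at C-1 rather than C-6.
That gives the double bond between C-1 and C-2; a fluoro group at C-1.
The name is 1-fluorohept-1-ene.

1-fluorohept-1-ene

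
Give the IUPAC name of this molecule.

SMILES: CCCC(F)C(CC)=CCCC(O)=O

The longest chain bearing the –COOH group and the multiple bond is 9 carbons long (nonane).
The highest-priority functional group is a carboxylic acid (terminal –COOH), so the name ends in -oic acid.
There is one C=C double bond, indicated by the ending -ene.
The numbering direction is chosen so that the carboxylic acid carbon is C-1 by definition.
With this numbering: the double bond between C-4 and C-5; an ethyl group at C-5; a fluoro group at C-6.
Prefixes are listed alphabetically: ethyl, fluoro.
Putting it together: 5-ethyl-6-fluoronon-4-enoic acid.

5-ethyl-6-fluoronon-4-enoic acid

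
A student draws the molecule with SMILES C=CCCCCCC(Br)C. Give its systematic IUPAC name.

8-bromonon-1-ene

The longest carbon chain that includes the multiple bond has 9 carbons, so the parent hydride is nonane.
A C=C double bond in the chain gives the infix -ene-.
Choose the numbering such that numbering from this end puts the double bond at C-1 rather than C-8.
This places the double bond between C-1 and C-2; a bromo group at C-8.
The name is 8-bromonon-1-ene.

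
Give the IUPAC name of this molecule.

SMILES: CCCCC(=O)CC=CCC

dec-7-en-5-one

Counting along the main chain through the carbonyl and the multiple bond gives 10 carbons: the parent is decane.
The principal characteristic group is a ketone (C=O on an internal carbon), named with the suffix -one.
The chain contains a C=C double bond, so the unsaturation ending is -ene.
Choose the numbering such that numbering from this end puts the carbonyl group at C-5 rather than C-6.
With this numbering: the carbonyl at C-5; the double bond between C-7 and C-8.
Assembling the pieces gives dec-7-en-5-one.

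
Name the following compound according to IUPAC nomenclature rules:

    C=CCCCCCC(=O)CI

1-iodonon-8-en-2-one

Counting along the main chain through the carbonyl and the multiple bond gives 9 carbons: the parent is nonane.
The principal characteristic group is a ketone (C=O on an internal carbon), named with the suffix -one.
A C=C double bond in the chain gives the infix -ene-.
Number the chain so that numbering from this end puts the carbonyl group at C-2 rather than C-8.
That gives the carbonyl at C-2; the double bond between C-8 and C-9; an iodo group at C-1.
The name is 1-iodonon-8-en-2-one.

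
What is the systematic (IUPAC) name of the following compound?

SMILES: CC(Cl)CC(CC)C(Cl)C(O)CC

The longest carbon chain that includes the –OH group has 8 carbons, so the parent hydride is octane.
An alcohol (–OH) is the principal characteristic group, giving the suffix -ol.
Number the chain so that numbering from this end puts the hydroxyl group at C-3 rather than C-6.
With this numbering: the hydroxyl at C-3; chloro groups at C-4 and C-7; an ethyl group at C-5.
Substituent prefixes are cited in alphabetical order (multiplying prefixes like di-/tri- are ignored for ordering).
Putting it together: 4,7-dichloro-5-ethyloctan-3-ol.

4,7-dichloro-5-ethyloctan-3-ol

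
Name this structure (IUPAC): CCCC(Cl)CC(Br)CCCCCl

5-bromo-1,7-dichlorodecane

The longest carbon chain is 10 atoms: the parent is decane.
The numbering direction is chosen so that the substituent locant set {1,5,7} is lower than {4,6,10} at the first point of difference.
With this numbering: a bromo group at C-5; chloro groups at C-1 and C-7.
Prefixes are listed alphabetically: bromo, chloro.
Putting it together: 5-bromo-1,7-dichlorodecane.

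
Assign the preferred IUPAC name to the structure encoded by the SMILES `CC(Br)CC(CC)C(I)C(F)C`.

The parent chain contains 7 carbons (heptane).
Choose the numbering such that the substituent locant set {2,3,4,6} is lower than {2,4,5,6} at the first point of difference.
This places a bromo group at C-6; an ethyl group at C-4; a fluoro group at C-2; an iodo group at C-3.
The substituents are ordered alphabetically, ignoring any di-/tri- multipliers.
Assembling the pieces gives 6-bromo-4-ethyl-2-fluoro-3-iodoheptane.

6-bromo-4-ethyl-2-fluoro-3-iodoheptane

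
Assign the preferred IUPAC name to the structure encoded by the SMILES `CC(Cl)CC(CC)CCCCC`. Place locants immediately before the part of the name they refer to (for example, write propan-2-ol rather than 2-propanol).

The longest continuous carbon chain has 9 atoms, so the parent hydride is nonane.
Choose the numbering such that the substituent locant set {2,4} is lower than {6,8} at the first point of difference.
With this numbering: a chloro group at C-2; an ethyl group at C-4.
Prefixes are listed alphabetically: chloro, ethyl.
Assembling the pieces gives 2-chloro-4-ethylnonane.

2-chloro-4-ethylnonane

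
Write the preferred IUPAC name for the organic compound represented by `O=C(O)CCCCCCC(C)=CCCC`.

The longest chain bearing the –COOH group and the multiple bond is 12 carbons long (dodecane).
The highest-priority functional group is a carboxylic acid (terminal –COOH), so the name ends in -oic acid.
The chain contains a C=C double bond, so the unsaturation ending is -ene.
Number the chain so that the carboxylic acid carbon is C-1 by definition.
This places the double bond between C-8 and C-9; a methyl group at C-8.
Assembling the pieces gives 8-methyldodec-8-enoic acid.

8-methyldodec-8-enoic acid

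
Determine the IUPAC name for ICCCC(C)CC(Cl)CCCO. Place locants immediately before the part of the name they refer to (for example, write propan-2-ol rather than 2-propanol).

4-chloro-9-iodo-6-methylnonan-1-ol

The longest carbon chain that includes the –OH group has 9 carbons, so the parent hydride is nonane.
The principal characteristic group is an alcohol (–OH), named with the suffix -ol.
The numbering direction is chosen so that numbering from this end puts the hydroxyl group at C-1 rather than C-9.
This places the hydroxyl at C-1; a chloro group at C-4; an iodo group at C-9; a methyl group at C-6.
The substituents are ordered alphabetically, ignoring any di-/tri- multipliers.
Assembling the pieces gives 4-chloro-9-iodo-6-methylnonan-1-ol.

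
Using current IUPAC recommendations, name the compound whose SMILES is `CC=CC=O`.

The longest chain bearing the –CHO group and the multiple bond is 4 carbons long (butane).
The highest-priority functional group is an aldehyde (terminal –CHO), so the name ends in -al.
A C=C double bond in the chain gives the infix -ene-.
The numbering direction is chosen so that the aldehyde carbon is C-1 by definition.
This places the double bond between C-2 and C-3.
The name is but-2-enal.

but-2-enal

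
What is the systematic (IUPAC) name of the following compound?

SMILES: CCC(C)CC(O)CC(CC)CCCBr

The longest carbon chain that includes the –OH group has 10 carbons, so the parent hydride is decane.
An alcohol (–OH) is the principal characteristic group, giving the suffix -ol.
The numbering direction is chosen so that numbering from this end puts the hydroxyl group at C-5 rather than C-6.
This places the hydroxyl at C-5; a bromo group at C-10; an ethyl group at C-7; a methyl group at C-3.
Substituent prefixes are cited in alphabetical order (multiplying prefixes like di-/tri- are ignored for ordering).
The name is 10-bromo-7-ethyl-3-methyldecan-5-ol.

10-bromo-7-ethyl-3-methyldecan-5-ol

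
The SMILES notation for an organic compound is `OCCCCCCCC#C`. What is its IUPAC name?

Counting along the main chain through the –OH group and the multiple bond gives 9 carbons: the parent is nonane.
An alcohol (–OH) is the principal characteristic group, giving the suffix -ol.
A C≡C triple bond in the chain gives the infix -yne-.
Number the chain so that numbering from this end puts the hydroxyl group at C-1 rather than C-9.
With this numbering: the hydroxyl at C-1; the triple bond between C-8 and C-9.
Assembling the pieces gives non-8-yn-1-ol.

non-8-yn-1-ol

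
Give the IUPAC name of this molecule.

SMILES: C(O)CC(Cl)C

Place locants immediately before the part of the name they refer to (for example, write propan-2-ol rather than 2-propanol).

The longest carbon chain that includes the –OH group has 4 carbons, so the parent hydride is butane.
The principal characteristic group is an alcohol (–OH), named with the suffix -ol.
Choose the numbering such that numbering from this end puts the hydroxyl group at C-1 rather than C-4.
With this numbering: the hydroxyl at C-1; a chloro group at C-3.
Assembling the pieces gives 3-chlorobutan-1-ol.

3-chlorobutan-1-ol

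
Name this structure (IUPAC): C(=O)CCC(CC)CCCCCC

Counting along the main chain through the –CHO group gives 10 carbons: the parent is decane.
An aldehyde (terminal –CHO) is the principal characteristic group, giving the suffix -al.
Choose the numbering such that the aldehyde carbon is C-1 by definition.
That gives an ethyl group at C-4.
Putting it together: 4-ethyldecanal.

4-ethyldecanal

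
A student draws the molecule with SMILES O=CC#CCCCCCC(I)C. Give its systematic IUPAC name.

The longest chain bearing the –CHO group and the multiple bond is 10 carbons long (decane).
An aldehyde (terminal –CHO) is the principal characteristic group, giving the suffix -al.
A C≡C triple bond in the chain gives the infix -yne-.
Number the chain so that the aldehyde carbon is C-1 by definition.
With this numbering: the triple bond between C-2 and C-3; an iodo group at C-9.
Assembling the pieces gives 9-iododec-2-ynal.

9-iododec-2-ynal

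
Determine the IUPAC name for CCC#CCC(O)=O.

hex-3-ynoic acid

Counting along the main chain through the –COOH group and the multiple bond gives 6 carbons: the parent is hexane.
The highest-priority functional group is a carboxylic acid (terminal –COOH), so the name ends in -oic acid.
There is one C≡C triple bond, indicated by the ending -yne.
Choose the numbering such that the carboxylic acid carbon is C-1 by definition.
With this numbering: the triple bond between C-3 and C-4.
The name is hex-3-ynoic acid.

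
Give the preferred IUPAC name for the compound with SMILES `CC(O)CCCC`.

hexan-2-ol

The longest carbon chain that includes the –OH group has 6 carbons, so the parent hydride is hexane.
The principal characteristic group is an alcohol (–OH), named with the suffix -ol.
The numbering direction is chosen so that numbering from this end puts the hydroxyl group at C-2 rather than C-5.
With this numbering: the hydroxyl at C-2.
Assembling the pieces gives hexan-2-ol.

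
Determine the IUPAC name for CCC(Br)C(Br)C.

2,3-dibromopentane

The longest carbon chain is 5 atoms: the parent is pentane.
Choose the numbering such that the substituent locant set {2,3} is lower than {3,4} at the first point of difference.
This places bromo groups at C-2 and C-3.
Putting it together: 2,3-dibromopentane.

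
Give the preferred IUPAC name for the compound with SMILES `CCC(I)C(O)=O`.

Counting along the main chain through the –COOH group gives 4 carbons: the parent is butane.
A carboxylic acid (terminal –COOH) is the principal characteristic group, giving the suffix -oic acid.
The numbering direction is chosen so that the carboxylic acid carbon is C-1 by definition.
That gives an iodo group at C-2.
The name is 2-iodobutanoic acid.

2-iodobutanoic acid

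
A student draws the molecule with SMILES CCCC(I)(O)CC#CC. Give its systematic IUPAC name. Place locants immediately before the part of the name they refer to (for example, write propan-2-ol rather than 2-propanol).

4-iodooct-6-yn-4-ol

The longest chain bearing the –OH group and the multiple bond is 8 carbons long (octane).
An alcohol (–OH) is the principal characteristic group, giving the suffix -ol.
There is one C≡C triple bond, indicated by the ending -yne.
The numbering direction is chosen so that numbering from this end puts the hydroxyl group at C-4 rather than C-5.
That gives the hydroxyl at C-4; the triple bond between C-6 and C-7; an iodo group at C-4.
Assembling the pieces gives 4-iodooct-6-yn-4-ol.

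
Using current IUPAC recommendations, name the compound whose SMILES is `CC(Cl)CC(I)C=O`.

The longest chain bearing the –CHO group is 5 carbons long (pentane).
An aldehyde (terminal –CHO) is the principal characteristic group, giving the suffix -al.
The numbering direction is chosen so that the aldehyde carbon is C-1 by definition.
With this numbering: a chloro group at C-4; an iodo group at C-2.
The substituents are ordered alphabetically, ignoring any di-/tri- multipliers.
Putting it together: 4-chloro-2-iodopentanal.

4-chloro-2-iodopentanal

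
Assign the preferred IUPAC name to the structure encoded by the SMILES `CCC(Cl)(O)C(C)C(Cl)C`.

The longest carbon chain that includes the –OH group has 6 carbons, so the parent hydride is hexane.
The highest-priority functional group is an alcohol (–OH), so the name ends in -ol.
Choose the numbering such that numbering from this end puts the hydroxyl group at C-3 rather than C-4.
That gives the hydroxyl at C-3; chloro groups at C-3 and C-5; a methyl group at C-4.
Substituent prefixes are cited in alphabetical order (multiplying prefixes like di-/tri- are ignored for ordering).
Assembling the pieces gives 3,5-dichloro-4-methylhexan-3-ol.

3,5-dichloro-4-methylhexan-3-ol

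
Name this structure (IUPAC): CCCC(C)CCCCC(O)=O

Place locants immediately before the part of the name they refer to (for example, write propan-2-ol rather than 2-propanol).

The longest chain bearing the –COOH group is 9 carbons long (nonane).
A carboxylic acid (terminal –COOH) is the principal characteristic group, giving the suffix -oic acid.
The numbering direction is chosen so that the carboxylic acid carbon is C-1 by definition.
With this numbering: a methyl group at C-6.
The name is 6-methylnonanoic acid.

6-methylnonanoic acid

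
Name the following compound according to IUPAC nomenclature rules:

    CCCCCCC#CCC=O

The longest chain bearing the –CHO group and the multiple bond is 10 carbons long (decane).
The highest-priority functional group is an aldehyde (terminal –CHO), so the name ends in -al.
There is one C≡C triple bond, indicated by the ending -yne.
The numbering direction is chosen so that the aldehyde carbon is C-1 by definition.
With this numbering: the triple bond between C-3 and C-4.
Assembling the pieces gives dec-3-ynal.

dec-3-ynal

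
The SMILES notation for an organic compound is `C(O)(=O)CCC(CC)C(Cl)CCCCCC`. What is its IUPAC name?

5-chloro-4-ethylundecanoic acid

Counting along the main chain through the –COOH group gives 11 carbons: the parent is undecane.
The principal characteristic group is a carboxylic acid (terminal –COOH), named with the suffix -oic acid.
The numbering direction is chosen so that the carboxylic acid carbon is C-1 by definition.
With this numbering: a chloro group at C-5; an ethyl group at C-4.
Substituent prefixes are cited in alphabetical order (multiplying prefixes like di-/tri- are ignored for ordering).
Putting it together: 5-chloro-4-ethylundecanoic acid.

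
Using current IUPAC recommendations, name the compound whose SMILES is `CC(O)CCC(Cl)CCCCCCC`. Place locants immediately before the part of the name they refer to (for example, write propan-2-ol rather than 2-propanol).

The longest carbon chain that includes the –OH group has 12 carbons, so the parent hydride is dodecane.
The highest-priority functional group is an alcohol (–OH), so the name ends in -ol.
Choose the numbering such that numbering from this end puts the hydroxyl group at C-2 rather than C-11.
With this numbering: the hydroxyl at C-2; a chloro group at C-5.
Putting it together: 5-chlorododecan-2-ol.

5-chlorododecan-2-ol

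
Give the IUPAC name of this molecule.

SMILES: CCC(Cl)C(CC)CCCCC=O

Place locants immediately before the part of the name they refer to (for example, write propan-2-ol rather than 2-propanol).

The longest chain bearing the –CHO group is 9 carbons long (nonane).
The principal characteristic group is an aldehyde (terminal –CHO), named with the suffix -al.
Number the chain so that the aldehyde carbon is C-1 by definition.
That gives a chloro group at C-7; an ethyl group at C-6.
Substituent prefixes are cited in alphabetical order (multiplying prefixes like di-/tri- are ignored for ordering).
Putting it together: 7-chloro-6-ethylnonanal.

7-chloro-6-ethylnonanal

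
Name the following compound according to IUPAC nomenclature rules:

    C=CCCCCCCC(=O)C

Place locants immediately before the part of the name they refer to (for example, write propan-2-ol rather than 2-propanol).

dec-9-en-2-one

The longest chain bearing the carbonyl and the multiple bond is 10 carbons long (decane).
The principal characteristic group is a ketone (C=O on an internal carbon), named with the suffix -one.
The chain contains a C=C double bond, so the unsaturation ending is -ene.
Choose the numbering such that numbering from this end puts the carbonyl group at C-2 rather than C-9.
This places the carbonyl at C-2; the double bond between C-9 and C-10.
Putting it together: dec-9-en-2-one.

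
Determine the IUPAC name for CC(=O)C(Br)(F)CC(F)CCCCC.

3-bromo-3,5-difluorodecan-2-one

The longest carbon chain that includes the carbonyl has 10 carbons, so the parent hydride is decane.
The principal characteristic group is a ketone (C=O on an internal carbon), named with the suffix -one.
The numbering direction is chosen so that numbering from this end puts the carbonyl group at C-2 rather than C-9.
With this numbering: the carbonyl at C-2; a bromo group at C-3; fluoro groups at C-3 and C-5.
The substituents are ordered alphabetically, ignoring any di-/tri- multipliers.
Assembling the pieces gives 3-bromo-3,5-difluorodecan-2-one.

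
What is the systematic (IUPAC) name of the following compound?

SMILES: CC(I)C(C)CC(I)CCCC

The parent chain contains 9 carbons (nonane).
The numbering direction is chosen so that the substituent locant set {2,3,5} is lower than {5,7,8} at the first point of difference.
With this numbering: iodo groups at C-2 and C-5; a methyl group at C-3.
The substituents are ordered alphabetically, ignoring any di-/tri- multipliers.
The name is 2,5-diiodo-3-methylnonane.

2,5-diiodo-3-methylnonane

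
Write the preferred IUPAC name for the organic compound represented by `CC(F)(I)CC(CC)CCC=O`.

The longest chain bearing the –CHO group is 7 carbons long (heptane).
The highest-priority functional group is an aldehyde (terminal –CHO), so the name ends in -al.
Choose the numbering such that the aldehyde carbon is C-1 by definition.
With this numbering: an ethyl group at C-4; a fluoro group at C-6; an iodo group at C-6.
Prefixes are listed alphabetically: ethyl, fluoro, iodo.
The name is 4-ethyl-6-fluoro-6-iodoheptanal.

4-ethyl-6-fluoro-6-iodoheptanal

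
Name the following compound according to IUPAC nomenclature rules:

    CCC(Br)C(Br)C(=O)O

The longest carbon chain that includes the –COOH group has 5 carbons, so the parent hydride is pentane.
The principal characteristic group is a carboxylic acid (terminal –COOH), named with the suffix -oic acid.
The numbering direction is chosen so that the carboxylic acid carbon is C-1 by definition.
With this numbering: bromo groups at C-2 and C-3.
The name is 2,3-dibromopentanoic acid.

2,3-dibromopentanoic acid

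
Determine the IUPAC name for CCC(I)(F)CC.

The longest continuous carbon chain has 5 atoms, so the parent hydride is pentane.
Numbering from either end gives identical locants here.
This places a fluoro group at C-3; an iodo group at C-3.
Prefixes are listed alphabetically: fluoro, iodo.
Putting it together: 3-fluoro-3-iodopentane.

3-fluoro-3-iodopentane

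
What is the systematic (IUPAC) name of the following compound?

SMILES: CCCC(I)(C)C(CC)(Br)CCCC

The parent chain contains 9 carbons (nonane).
Choose the numbering such that the substituent locant set {4,4,5,5} is lower than {5,5,6,6} at the first point of difference.
With this numbering: a bromo group at C-5; an ethyl group at C-5; an iodo group at C-4; a methyl group at C-4.
Substituent prefixes are cited in alphabetical order (multiplying prefixes like di-/tri- are ignored for ordering).
Putting it together: 5-bromo-5-ethyl-4-iodo-4-methylnonane.

5-bromo-5-ethyl-4-iodo-4-methylnonane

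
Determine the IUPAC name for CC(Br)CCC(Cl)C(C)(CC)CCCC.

2-bromo-5-chloro-6-ethyl-6-methyldecane

The longest carbon chain is 10 atoms: the parent is decane.
Choose the numbering such that the substituent locant set {2,5,6,6} is lower than {5,5,6,9} at the first point of difference.
This places a bromo group at C-2; a chloro group at C-5; an ethyl group at C-6; a methyl group at C-6.
The substituents are ordered alphabetically, ignoring any di-/tri- multipliers.
Putting it together: 2-bromo-5-chloro-6-ethyl-6-methyldecane.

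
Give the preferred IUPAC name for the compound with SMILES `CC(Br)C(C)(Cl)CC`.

2-bromo-3-chloro-3-methylpentane

The longest continuous carbon chain has 5 atoms, so the parent hydride is pentane.
The numbering direction is chosen so that the substituent locant set {2,3,3} is lower than {3,3,4} at the first point of difference.
That gives a bromo group at C-2; a chloro group at C-3; a methyl group at C-3.
Prefixes are listed alphabetically: bromo, chloro, methyl.
Putting it together: 2-bromo-3-chloro-3-methylpentane.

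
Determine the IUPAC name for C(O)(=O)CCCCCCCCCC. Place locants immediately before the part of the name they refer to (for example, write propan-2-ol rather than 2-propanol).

The longest chain bearing the –COOH group is 11 carbons long (undecane).
A carboxylic acid (terminal –COOH) is the principal characteristic group, giving the suffix -oic acid.
The numbering direction is chosen so that the carboxylic acid carbon is C-1 by definition.
Assembling the pieces gives undecanoic acid.

undecanoic acid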